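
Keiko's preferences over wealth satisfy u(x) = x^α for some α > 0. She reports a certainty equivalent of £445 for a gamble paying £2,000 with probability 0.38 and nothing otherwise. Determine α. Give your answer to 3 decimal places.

The lottery's expected utility is 0.38·u(2000) + 0.62·u(0) = 0.38·2000^α (since u(0) = 0 for α > 0).
Setting u(445) equal to that: 445^α = 0.38·2000^α ⇒ (445/2000)^α = 0.38.
α = ln(0.38) / ln(445/2000) = -0.967584/-1.502828 ≈ 0.644.

α ≈ 0.644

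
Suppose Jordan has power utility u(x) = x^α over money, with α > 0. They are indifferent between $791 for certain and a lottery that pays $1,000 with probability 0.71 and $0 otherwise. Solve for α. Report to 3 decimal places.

α ≈ 1.461

The lottery's expected utility is 0.71·u(1000) + 0.29·u(0) = 0.71·1000^α (since u(0) = 0 for α > 0).
Indifference: 791^α = 0.71·1000^α, so (791/1000)^α = 0.71.
Taking logs: α·ln(791/1000) = ln(0.71), so α = -0.342490 / -0.234457 ≈ 1.461.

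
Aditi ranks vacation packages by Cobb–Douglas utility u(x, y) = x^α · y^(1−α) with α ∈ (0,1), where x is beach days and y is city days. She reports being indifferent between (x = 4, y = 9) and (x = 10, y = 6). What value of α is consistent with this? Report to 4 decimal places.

Set the two utilities equal: 4^α·9^(1−α) = 10^α·6^(1−α).
Rearrange to (4/10)^α = (6/9)^(1−α) and take logs: α·-0.9162907 = (1−α)·-0.4054651.
So α/(1−α) = (-0.4054651)/(-0.9162907) = 0.4425071, and α = 0.4425071/1.4425071 ≈ 0.3068.

α ≈ 0.3068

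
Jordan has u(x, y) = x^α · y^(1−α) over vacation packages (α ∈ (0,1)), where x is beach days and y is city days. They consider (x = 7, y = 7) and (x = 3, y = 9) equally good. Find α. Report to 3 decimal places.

α ≈ 0.229

The Cobb–Douglas utilities coincide, so 7^α·7^(1−α) = 3^α·9^(1−α).
Taking logs: α·ln 7 + (1−α)·ln 7 = α·ln 3 + (1−α)·ln 9, i.e. α·0.847298 = (1−α)·0.251314.
Thus α·(1.098612) = 0.251314, so α = 0.251314/1.098612 ≈ 0.229.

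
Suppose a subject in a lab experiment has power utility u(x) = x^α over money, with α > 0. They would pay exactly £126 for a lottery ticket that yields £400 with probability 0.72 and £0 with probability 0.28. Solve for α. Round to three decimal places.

Since u(0) = 0, the lottery's EU is 0.72·400^α.
Equating: 126^α = 0.72·400^α, i.e. 0.3150^α = 0.72.
Take logs: α = ln 0.72 / ln(126/400) ≈ 0.28437.

α ≈ 0.284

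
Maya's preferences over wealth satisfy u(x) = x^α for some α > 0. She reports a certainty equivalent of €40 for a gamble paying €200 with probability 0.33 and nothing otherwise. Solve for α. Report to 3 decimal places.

Since u(0) = 0, the lottery's EU is 0.33·200^α.
Equating: 40^α = 0.33·200^α, i.e. 0.2000^α = 0.33.
Take logs: α = ln 0.33 / ln(40/200) ≈ 0.68885.

α ≈ 0.689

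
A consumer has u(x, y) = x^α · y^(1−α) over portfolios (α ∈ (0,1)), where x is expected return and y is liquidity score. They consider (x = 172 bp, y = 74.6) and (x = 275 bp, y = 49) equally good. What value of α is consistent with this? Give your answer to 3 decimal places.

α ≈ 0.472

The Cobb–Douglas utilities coincide, so 172^α·74.6^(1−α) = 275^α·49^(1−α).
(172/275)^α = (49/74.6)^(1−α); take logs: α·ln(172/275) = (1−α)·ln(49/74.6), i.e. α·-0.469277 = (1−α)·-0.420320.
Thus α·(-0.889597) = -0.420320, so α = -0.420320/-0.889597 ≈ 0.472.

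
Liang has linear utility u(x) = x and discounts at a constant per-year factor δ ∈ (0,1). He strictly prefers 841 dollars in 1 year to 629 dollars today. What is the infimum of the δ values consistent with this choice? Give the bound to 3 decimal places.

Under u(x) = x this choice says 629 < δ·841.
Dividing through by 841 gives δ > 0.74792.

δ > 0.748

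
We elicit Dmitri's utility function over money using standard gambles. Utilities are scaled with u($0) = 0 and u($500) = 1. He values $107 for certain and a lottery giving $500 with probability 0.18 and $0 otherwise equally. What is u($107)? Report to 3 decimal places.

0.180

u($107) equals the lottery's expected utility: 0.18·1 + 0.82·0 = 0.18.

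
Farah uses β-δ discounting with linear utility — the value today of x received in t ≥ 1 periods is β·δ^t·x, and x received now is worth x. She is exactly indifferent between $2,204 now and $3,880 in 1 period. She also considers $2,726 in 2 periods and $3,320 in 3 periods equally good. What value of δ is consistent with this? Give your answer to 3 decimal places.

The second indifference involves only future payoffs, so β cancels: β·δ^2·2726 = β·δ^3·3320, giving δ = 2726/3320 = 0.82108.

δ ≈ 0.821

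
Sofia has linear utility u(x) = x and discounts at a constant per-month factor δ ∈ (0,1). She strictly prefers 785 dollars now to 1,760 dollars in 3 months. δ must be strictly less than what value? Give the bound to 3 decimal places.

δ < 0.764

Comparing present values: 785 > δ^3·1760.
So δ^3 < 785/1760 = 0.44602; taking the cube root of both positive sides preserves the inequality.
δ < (785/1760)^(1/3) ≈ 0.764.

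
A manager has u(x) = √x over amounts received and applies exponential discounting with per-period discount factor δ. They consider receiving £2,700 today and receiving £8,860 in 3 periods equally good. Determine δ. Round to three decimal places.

Indifference means u(2700) = δ^3 · u(8860), so δ^3 = u(2700)/u(8860).
With u(x) = √x: δ^3 = √2700/√8860 = √(2700/8860) = 0.55203.
Taking the cube root: δ = 0.55203^(1/3) ≈ 0.820.

δ ≈ 0.820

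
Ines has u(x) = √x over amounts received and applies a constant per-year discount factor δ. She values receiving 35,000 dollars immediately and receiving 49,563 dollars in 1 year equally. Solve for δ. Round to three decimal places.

δ ≈ 0.840

The payoff in 1 year is discounted by δ, so u(35000) = δ·u(49563) and δ = u(35000)/u(49563).
Since u(x) = √x, δ = √(35000/49563) = 0.84034.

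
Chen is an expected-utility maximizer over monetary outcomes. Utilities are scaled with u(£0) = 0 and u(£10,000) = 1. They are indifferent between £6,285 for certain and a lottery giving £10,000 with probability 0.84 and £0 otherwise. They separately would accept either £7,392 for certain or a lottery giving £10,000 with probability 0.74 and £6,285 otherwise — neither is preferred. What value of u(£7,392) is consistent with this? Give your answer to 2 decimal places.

First, u(£6,285) = 0.84·u(£10,000) + 0.16·u(£0) = 0.84.
Chaining: u(£7,392) = 0.74·1.00 + 0.26·0.84 = 0.9584.

0.96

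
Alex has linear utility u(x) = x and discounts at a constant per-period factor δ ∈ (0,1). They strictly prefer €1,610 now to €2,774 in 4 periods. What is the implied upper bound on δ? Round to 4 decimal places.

The preference means 1610 > δ^4·2774.
Hence δ^4 < 1610/2774 = 0.58039, and x ↦ x^(1/4) is increasing on (0,∞).
δ < (1610/2774)^(1/4) ≈ 0.8728.

δ < 0.8728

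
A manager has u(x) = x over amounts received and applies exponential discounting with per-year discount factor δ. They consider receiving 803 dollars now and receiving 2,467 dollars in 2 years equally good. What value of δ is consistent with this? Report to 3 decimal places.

Equating discounted utilities: u(803) = δ^2·u(2467) ⇒ δ^2 = u(803)/u(2467).
With u(x) = x: δ^2 = 803/2467 = 0.32550.
So δ = 0.32550^(1/2) ≈ 0.571.

δ ≈ 0.571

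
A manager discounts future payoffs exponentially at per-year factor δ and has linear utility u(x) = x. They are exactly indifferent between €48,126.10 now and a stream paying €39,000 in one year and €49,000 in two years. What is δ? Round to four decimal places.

Present value of the stream is 39000·δ + 49000·δ². Indifference gives 39000δ + 49000δ² = 48126.10.
So 49000δ² + 39000δ − 48126.10 = 0.
δ = (−39000 + √(39000² + 4·49000·48126.10)) / (2·49000) = (−39000 + √10953715600.00) / 98000 ≈ 0.6700.

δ ≈ 0.6700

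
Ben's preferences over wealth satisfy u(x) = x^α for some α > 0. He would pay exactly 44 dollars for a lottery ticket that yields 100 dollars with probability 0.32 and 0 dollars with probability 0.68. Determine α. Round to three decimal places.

α ≈ 1.388

The lottery's expected utility is 0.32·u(100) + 0.68·u(0) = 0.32·100^α (since u(0) = 0 for α > 0).
Setting u(44) equal to that: 44^α = 0.32·100^α ⇒ (44/100)^α = 0.32.
Take logs: α = ln 0.32 / ln(44/100) ≈ 1.38789.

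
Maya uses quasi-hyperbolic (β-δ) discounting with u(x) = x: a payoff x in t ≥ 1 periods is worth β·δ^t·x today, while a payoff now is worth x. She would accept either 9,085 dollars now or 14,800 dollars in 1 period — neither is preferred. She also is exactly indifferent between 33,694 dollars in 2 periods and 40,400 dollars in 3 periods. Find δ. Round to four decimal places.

δ ≈ 0.8340

Both payoffs in the second observation are in the future, so β drops out: δ^2·33694 = δ^3·40400 ⇒ δ = 33694/40400 = 0.83401.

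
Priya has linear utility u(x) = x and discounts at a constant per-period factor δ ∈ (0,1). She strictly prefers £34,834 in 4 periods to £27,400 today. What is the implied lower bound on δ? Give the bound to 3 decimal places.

Comparing present values: 27400 < δ^4·34834.
So δ^4 > 27400/34834 = 0.78659; taking the 4th root of both positive sides preserves the inequality.
δ > 0.78659^(1/4) = 0.942.

δ > 0.942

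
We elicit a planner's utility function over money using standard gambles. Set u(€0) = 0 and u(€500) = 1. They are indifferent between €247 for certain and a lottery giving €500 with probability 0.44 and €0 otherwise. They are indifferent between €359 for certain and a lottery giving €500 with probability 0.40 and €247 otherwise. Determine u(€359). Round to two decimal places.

0.66

From the first indifference, u(€247) = 0.44·u(€500) + 0.56·u(€0) = 0.44·1 + 0.56·0 = 0.44.
The second indifference gives u(€359) = 0.40·u(€500) + 0.60·u(€247) = 0.40·1.00 + 0.60·0.44 = 0.6640.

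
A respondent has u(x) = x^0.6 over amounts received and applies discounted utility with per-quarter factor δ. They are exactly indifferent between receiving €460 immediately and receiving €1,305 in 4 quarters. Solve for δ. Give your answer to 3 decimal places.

Equating discounted utilities: u(460) = δ^4·u(1305) ⇒ δ^4 = u(460)/u(1305).
Since u(x) = x^0.6, δ^4 = (460/1305)^0.6 = 0.35249^0.6 = 0.53492.
Hence δ = (0.53492)^(1/4) = 0.85521.

δ ≈ 0.855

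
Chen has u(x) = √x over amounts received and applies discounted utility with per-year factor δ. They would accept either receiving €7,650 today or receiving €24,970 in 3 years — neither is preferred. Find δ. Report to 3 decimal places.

δ ≈ 0.821

The payoff in 3 years is discounted by δ^3, so u(7650) = δ^3·u(24970) and δ^3 = u(7650)/u(24970).
Since u(x) = √x, δ^3 = √(7650/24970) = 0.55350.
Taking the cube root: δ = 0.55350^(1/3) ≈ 0.821.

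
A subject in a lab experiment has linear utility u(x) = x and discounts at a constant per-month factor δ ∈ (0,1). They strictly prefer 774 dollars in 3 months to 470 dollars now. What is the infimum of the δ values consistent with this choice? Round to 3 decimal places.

Comparing present values: 470 < δ^3·774.
So δ^3 > 470/774 = 0.60724; taking the cube root of both positive sides preserves the inequality.
δ > 0.60724^(1/3) = 0.847.

δ > 0.847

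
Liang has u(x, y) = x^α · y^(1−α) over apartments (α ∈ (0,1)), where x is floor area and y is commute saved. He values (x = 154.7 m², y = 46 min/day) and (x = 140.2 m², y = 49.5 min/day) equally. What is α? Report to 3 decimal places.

Indifference: 154.7^α · 46^(1−α) = 140.2^α · 49.5^(1−α).
Taking logs: α·ln 154.7 + (1−α)·ln 46 = α·ln 140.2 + (1−α)·ln 49.5, i.e. α·0.098418 = (1−α)·0.073331.
Thus α·(0.171749) = 0.073331, so α = 0.073331/0.171749 ≈ 0.427.

α ≈ 0.427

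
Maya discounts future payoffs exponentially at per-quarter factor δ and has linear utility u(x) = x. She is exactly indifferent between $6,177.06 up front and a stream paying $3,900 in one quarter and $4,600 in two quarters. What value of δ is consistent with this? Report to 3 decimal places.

δ ≈ 0.810

The stream is worth 3900δ + 4600δ² today, so 3900δ + 4600δ² = 6177.06.
Rearranged: 4600δ² + 3900δ − 6177.06 = 0.
The positive root is δ = [−3900 + √(3900² + 4·4600·6177.06)] / (2·4600) = (−3900 + 11352.000)/9200 ≈ 0.810.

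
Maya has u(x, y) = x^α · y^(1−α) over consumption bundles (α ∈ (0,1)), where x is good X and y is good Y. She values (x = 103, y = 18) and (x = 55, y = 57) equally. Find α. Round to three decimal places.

Set the two utilities equal: 103^α·18^(1−α) = 55^α·57^(1−α).
(103/55)^α = (57/18)^(1−α); take logs: α·ln(103/55) = (1−α)·ln(57/18), i.e. α·0.627396 = (1−α)·1.152680.
So α/(1−α) = (1.152680)/(0.627396) = 1.837245, and α = 1.837245/2.837245 ≈ 0.648.

α ≈ 0.648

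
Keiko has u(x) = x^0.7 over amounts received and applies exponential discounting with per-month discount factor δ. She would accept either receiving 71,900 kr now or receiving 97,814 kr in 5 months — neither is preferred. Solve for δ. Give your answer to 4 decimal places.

The payoff in 5 months is discounted by δ^5, so u(71900) = δ^5·u(97814) and δ^5 = u(71900)/u(97814).
Since u(x) = x^0.7, δ^5 = (71900/97814)^0.7 = 0.73507^0.7 = 0.80618.
Taking the 5th root: δ = 0.80618^(1/5) ≈ 0.9578.

δ ≈ 0.9578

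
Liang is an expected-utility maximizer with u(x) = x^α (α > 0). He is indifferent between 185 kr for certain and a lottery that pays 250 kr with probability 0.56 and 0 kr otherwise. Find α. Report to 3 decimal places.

α ≈ 1.926

The lottery's expected utility is 0.56·u(250) + 0.44·u(0) = 0.56·250^α (since u(0) = 0 for α > 0).
Equating: 185^α = 0.56·250^α, i.e. 0.7400^α = 0.56.
α = ln(0.56) / ln(185/250) = -0.579818/-0.301105 ≈ 1.926.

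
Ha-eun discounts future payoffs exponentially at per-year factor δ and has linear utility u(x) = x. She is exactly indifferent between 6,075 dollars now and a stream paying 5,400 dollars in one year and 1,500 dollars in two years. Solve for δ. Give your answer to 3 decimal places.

δ ≈ 0.900

Present value of the stream is 5400·δ + 1500·δ². Indifference gives 5400δ + 1500δ² = 6075.
So 1500δ² + 5400δ − 6075 = 0.
δ = (−5400 + √(5400² + 4·1500·6075)) / (2·1500) = (−5400 + √65610000.00) / 3000 ≈ 0.900.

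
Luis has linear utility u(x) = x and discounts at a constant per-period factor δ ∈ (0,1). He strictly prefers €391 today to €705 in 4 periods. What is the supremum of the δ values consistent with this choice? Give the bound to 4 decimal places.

Comparing present values: 391 > δ^4·705.
Hence δ^4 < 391/705 = 0.55461, and x ↦ x^(1/4) is increasing on (0,∞).
δ < (391/705)^(1/4) ≈ 0.8630.

δ < 0.8630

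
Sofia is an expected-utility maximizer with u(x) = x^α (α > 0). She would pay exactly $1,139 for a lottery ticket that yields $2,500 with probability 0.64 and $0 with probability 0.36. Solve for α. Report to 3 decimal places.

α ≈ 0.568

EU(lottery) = 0.64·2500^α + 0.36·0 = 0.64·2500^α.
Indifference: 1139^α = 0.64·2500^α, so (1139/2500)^α = 0.64.
Taking logs: α·ln(1139/2500) = ln(0.64), so α = -0.446287 / -0.786140 ≈ 0.568.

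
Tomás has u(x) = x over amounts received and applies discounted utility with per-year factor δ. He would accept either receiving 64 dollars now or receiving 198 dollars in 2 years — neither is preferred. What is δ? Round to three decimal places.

δ ≈ 0.569

Equating discounted utilities: u(64) = δ^2·u(198) ⇒ δ^2 = u(64)/u(198).
With u(x) = x: δ^2 = 64/198 = 0.32323.
Taking the square root: δ = 0.32323^(1/2) ≈ 0.569.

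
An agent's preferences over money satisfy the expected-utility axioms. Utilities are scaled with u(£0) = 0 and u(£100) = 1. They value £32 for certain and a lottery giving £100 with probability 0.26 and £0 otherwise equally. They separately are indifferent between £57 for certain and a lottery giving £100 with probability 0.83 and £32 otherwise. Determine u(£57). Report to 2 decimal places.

0.87

First, u(£32) = 0.26·u(£100) + 0.74·u(£0) = 0.26.
Chaining: u(£57) = 0.83·1.00 + 0.17·0.26 = 0.8742.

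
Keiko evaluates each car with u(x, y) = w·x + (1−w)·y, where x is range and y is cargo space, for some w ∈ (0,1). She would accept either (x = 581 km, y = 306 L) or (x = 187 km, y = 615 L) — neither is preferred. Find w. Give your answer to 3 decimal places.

w = 0.440

Indifference: w·581 + (1−w)·306 = w·187 + (1−w)·615.
Collecting terms: w·394 = (1−w)·309.
Hence w = 309/(394+309) = 309/703 = 0.440.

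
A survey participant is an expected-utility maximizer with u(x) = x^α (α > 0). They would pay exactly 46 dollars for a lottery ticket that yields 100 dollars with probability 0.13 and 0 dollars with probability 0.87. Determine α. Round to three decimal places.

α ≈ 2.627

The lottery's expected utility is 0.13·u(100) + 0.87·u(0) = 0.13·100^α (since u(0) = 0 for α > 0).
Equating: 46^α = 0.13·100^α, i.e. 0.4600^α = 0.13.
Taking logs: α·ln(46/100) = ln(0.13), so α = -2.040221 / -0.776529 ≈ 2.627.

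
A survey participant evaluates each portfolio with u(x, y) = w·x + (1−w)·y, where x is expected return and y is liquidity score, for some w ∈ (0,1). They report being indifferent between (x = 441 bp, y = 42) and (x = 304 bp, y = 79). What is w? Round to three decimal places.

w = 0.213

u(441,42) = u(304,79) means w·441 + (1−w)·42 = w·304 + (1−w)·79.
w·(441−304) = (1−w)·(79−42), i.e. w·137 = (1−w)·37.
Hence w = 37/(137+37) = 37/174 = 0.213.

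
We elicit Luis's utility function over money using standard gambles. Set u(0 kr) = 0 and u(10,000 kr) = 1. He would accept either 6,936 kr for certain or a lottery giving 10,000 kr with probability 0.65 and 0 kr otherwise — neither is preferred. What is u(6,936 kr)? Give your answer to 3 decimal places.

u(6,936 kr) equals the lottery's expected utility: 0.65·1 + 0.35·0 = 0.65.

0.650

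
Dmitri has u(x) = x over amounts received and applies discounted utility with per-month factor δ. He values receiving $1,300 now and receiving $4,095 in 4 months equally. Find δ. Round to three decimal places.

Indifference means u(1300) = δ^4 · u(4095), so δ^4 = u(1300)/u(4095).
With u(x) = x: δ^4 = 1300/4095 = 0.31746.
Hence δ = (0.31746)^(1/4) = 0.75062.

δ ≈ 0.751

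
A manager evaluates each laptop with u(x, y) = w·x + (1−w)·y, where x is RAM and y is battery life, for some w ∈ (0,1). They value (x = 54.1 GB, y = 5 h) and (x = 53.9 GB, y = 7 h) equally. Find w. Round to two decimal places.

w = 0.91

u(54.1,5) = u(53.9,7) means w·54.1 + (1−w)·5 = w·53.9 + (1−w)·7.
w·(54.1−53.9) = (1−w)·(7−5), i.e. w·0.2 = (1−w)·2.
Hence w = 2/(0.2+2) = 2/2.2 = 0.91.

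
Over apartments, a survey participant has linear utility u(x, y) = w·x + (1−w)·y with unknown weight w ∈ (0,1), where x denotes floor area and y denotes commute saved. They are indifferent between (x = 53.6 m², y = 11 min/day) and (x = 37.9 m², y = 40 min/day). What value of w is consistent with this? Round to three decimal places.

Equating utilities: w·53.6 + (1−w)·11 = w·37.9 + (1−w)·40.
Rearranging, 15.7·w − 29·(1−w) = 0.
Hence w = 29/(15.7+29) = 29/44.7 = 0.649.

w = 0.649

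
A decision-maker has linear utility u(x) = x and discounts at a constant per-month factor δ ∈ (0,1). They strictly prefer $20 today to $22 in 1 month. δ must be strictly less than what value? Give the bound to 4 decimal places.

Comparing present values: 20 > δ·22.
Dividing through by 22 gives δ < 0.90909.

δ < 0.9091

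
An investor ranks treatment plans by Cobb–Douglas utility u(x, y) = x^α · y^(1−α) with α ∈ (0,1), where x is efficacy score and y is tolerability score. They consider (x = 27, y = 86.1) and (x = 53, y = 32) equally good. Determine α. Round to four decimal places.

Indifference: 27^α · 86.1^(1−α) = 53^α · 32^(1−α).
Taking logs: α·ln 27 + (1−α)·ln 86.1 = α·ln 53 + (1−α)·ln 32, i.e. α·-0.6744550 = (1−α)·-0.9897735.
With A = -0.6744550 and B = -0.9897735: α·A = (1−α)·B, so α = B/(A+B) = -0.9897735/-1.6642285 ≈ 0.5947.

α ≈ 0.5947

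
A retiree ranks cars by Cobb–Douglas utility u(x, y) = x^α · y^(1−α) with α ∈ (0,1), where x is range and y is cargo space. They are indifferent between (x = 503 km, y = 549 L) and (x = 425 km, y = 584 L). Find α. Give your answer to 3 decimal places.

α ≈ 0.268

Indifference: 503^α · 549^(1−α) = 425^α · 584^(1−α).
Taking logs: α·ln 503 + (1−α)·ln 549 = α·ln 425 + (1−α)·ln 584, i.e. α·0.168501 = (1−α)·0.061803.
So α/(1−α) = (0.061803)/(0.168501) = 0.366781, and α = 0.366781/1.366781 ≈ 0.268.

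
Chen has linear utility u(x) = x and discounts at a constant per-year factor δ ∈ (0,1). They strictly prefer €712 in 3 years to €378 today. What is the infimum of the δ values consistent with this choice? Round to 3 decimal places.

δ > 0.810

Comparing present values: 378 < δ^3·712.
Hence δ^3 > 378/712 = 0.53090, and x ↦ x^(1/3) is increasing on (0,∞).
δ > (378/712)^(1/3) ≈ 0.810.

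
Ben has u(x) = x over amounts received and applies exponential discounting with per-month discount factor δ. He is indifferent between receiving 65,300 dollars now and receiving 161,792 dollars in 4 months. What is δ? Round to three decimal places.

δ ≈ 0.797

The payoff in 4 months is discounted by δ^4, so u(65300) = δ^4·u(161792) and δ^4 = u(65300)/u(161792).
With u(x) = x: δ^4 = 65300/161792 = 0.40360.
So δ = 0.40360^(1/4) ≈ 0.797.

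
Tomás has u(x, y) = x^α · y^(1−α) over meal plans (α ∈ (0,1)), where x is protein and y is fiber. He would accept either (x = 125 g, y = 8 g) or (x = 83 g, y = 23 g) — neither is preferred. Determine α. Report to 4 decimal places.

α ≈ 0.7206

The Cobb–Douglas utilities coincide, so 125^α·8^(1−α) = 83^α·23^(1−α).
(125/83)^α = (23/8)^(1−α); take logs: α·ln(125/83) = (1−α)·ln(23/8), i.e. α·0.4094731 = (1−α)·1.0560527.
Thus α·(1.4655258) = 1.0560527, so α = 1.0560527/1.4655258 ≈ 0.7206.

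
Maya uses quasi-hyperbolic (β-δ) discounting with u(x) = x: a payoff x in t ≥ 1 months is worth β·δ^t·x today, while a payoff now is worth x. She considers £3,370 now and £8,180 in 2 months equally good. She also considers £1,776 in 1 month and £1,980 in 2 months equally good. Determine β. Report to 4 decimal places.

β ≈ 0.5121

Both payoffs in the second observation are in the future, so β drops out: δ^1·1776 = δ^2·1980 ⇒ δ = 1776/1980 = 0.89697.
Substituting δ into 3370 = β·δ^2·8180: β = 3370/(6581.257) ≈ 0.5121.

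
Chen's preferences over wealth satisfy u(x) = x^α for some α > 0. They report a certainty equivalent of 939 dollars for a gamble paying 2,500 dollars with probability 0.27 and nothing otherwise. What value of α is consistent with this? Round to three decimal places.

α ≈ 1.337

Since u(0) = 0, the lottery's EU is 0.27·2500^α.
Indifference: 939^α = 0.27·2500^α, so (939/2500)^α = 0.27.
α = ln(0.27) / ln(939/2500) = -1.309333/-0.979231 ≈ 1.337.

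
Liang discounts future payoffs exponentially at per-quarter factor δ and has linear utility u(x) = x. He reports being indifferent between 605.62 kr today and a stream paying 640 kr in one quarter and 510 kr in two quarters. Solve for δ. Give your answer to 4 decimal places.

Present value of the stream is 640·δ + 510·δ². Indifference gives 640δ + 510δ² = 605.62.
That is, 510δ² + 640δ − 605.62 = 0, a quadratic in δ.
The positive root is δ = [−640 + √(640² + 4·510·605.62)] / (2·510) = (−640 + 1282.601)/1020 ≈ 0.6300.

δ ≈ 0.6300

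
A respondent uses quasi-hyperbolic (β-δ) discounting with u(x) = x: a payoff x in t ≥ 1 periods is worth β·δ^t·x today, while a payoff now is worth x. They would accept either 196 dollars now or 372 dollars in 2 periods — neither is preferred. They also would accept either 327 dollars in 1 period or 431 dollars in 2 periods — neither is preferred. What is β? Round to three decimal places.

β ≈ 0.915

The second indifference involves only future payoffs, so β cancels: β·δ^1·327 = β·δ^2·431, giving δ = 327/431 = 0.75870.
Now use the now-vs-future pair: 196 = β·δ^2·372 gives β = 196/(0.57563·372) ≈ 0.915.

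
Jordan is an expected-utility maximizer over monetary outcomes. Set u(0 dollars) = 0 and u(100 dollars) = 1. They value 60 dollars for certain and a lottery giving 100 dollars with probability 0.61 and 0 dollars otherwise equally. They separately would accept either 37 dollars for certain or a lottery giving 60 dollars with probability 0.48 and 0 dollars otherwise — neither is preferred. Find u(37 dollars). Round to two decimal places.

0.29

First, u(60 dollars) = 0.61·u(100 dollars) + 0.39·u(0 dollars) = 0.61.
Then u(37 dollars) = 0.48·u(60 dollars) + 0.52·u(0 dollars) = 0.48·0.61 + 0.52·0.00 = 0.2928.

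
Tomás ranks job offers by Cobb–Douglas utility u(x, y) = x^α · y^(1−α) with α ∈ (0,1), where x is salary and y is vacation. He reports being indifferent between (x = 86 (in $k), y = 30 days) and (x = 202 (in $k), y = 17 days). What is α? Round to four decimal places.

Set the two utilities equal: 86^α·30^(1−α) = 202^α·17^(1−α).
(86/202)^α = (17/30)^(1−α); take logs: α·ln(86/202) = (1−α)·ln(17/30), i.e. α·-0.8539204 = (1−α)·-0.5679840.
So α/(1−α) = (-0.5679840)/(-0.8539204) = 0.6651486, and α = 0.6651486/1.6651486 ≈ 0.3995.

α ≈ 0.3995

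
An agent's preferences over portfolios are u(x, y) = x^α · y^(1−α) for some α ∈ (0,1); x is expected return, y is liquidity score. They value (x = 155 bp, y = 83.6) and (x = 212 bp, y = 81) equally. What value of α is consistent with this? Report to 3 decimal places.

Indifference: 155^α · 83.6^(1−α) = 212^α · 81^(1−α).
Rearrange to (155/212)^α = (81/83.6)^(1−α) and take logs: α·-0.313161 = (1−α)·-0.031594.
So α/(1−α) = (-0.031594)/(-0.313161) = 0.100887, and α = 0.100887/1.100887 ≈ 0.092.

α ≈ 0.092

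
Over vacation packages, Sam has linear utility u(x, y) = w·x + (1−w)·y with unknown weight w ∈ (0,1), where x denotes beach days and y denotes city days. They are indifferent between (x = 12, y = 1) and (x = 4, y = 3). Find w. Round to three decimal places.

Indifference: w·12 + (1−w)·1 = w·4 + (1−w)·3.
Rearranging, 8·w − 2·(1−w) = 0.
So w/(1−w) = 2/8 = 0.2500, giving w = 2/(8+2) = 0.200.

w = 0.200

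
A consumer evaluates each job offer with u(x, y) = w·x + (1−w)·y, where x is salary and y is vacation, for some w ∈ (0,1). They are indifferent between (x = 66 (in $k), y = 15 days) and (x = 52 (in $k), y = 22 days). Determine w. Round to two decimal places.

u(66,15) = u(52,22) means w·66 + (1−w)·15 = w·52 + (1−w)·22.
Collecting terms: w·14 = (1−w)·7.
The marginal rate of substitution is 7/14, so w = 7/(14+7) = 0.33.

w = 0.33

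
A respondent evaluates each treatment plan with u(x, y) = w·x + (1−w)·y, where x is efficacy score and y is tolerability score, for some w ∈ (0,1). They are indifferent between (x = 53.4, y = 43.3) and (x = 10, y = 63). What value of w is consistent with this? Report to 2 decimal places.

Equating utilities: w·53.4 + (1−w)·43.3 = w·10 + (1−w)·63.
Rearranging, 43.4·w − 19.7·(1−w) = 0.
The marginal rate of substitution is 19.7/43.4, so w = 19.7/(43.4+19.7) = 0.31.

w = 0.31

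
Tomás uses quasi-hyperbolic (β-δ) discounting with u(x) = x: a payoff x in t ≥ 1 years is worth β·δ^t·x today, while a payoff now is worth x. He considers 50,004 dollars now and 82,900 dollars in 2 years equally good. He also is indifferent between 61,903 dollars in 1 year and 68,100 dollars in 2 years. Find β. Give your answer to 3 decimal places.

β ≈ 0.730

Both payoffs in the second observation are in the future, so β drops out: δ^1·61903 = δ^2·68100 ⇒ δ = 61903/68100 = 0.90900.
Now use the now-vs-future pair: 50004 = β·δ^2·82900 gives β = 50004/(0.82628·82900) ≈ 0.730.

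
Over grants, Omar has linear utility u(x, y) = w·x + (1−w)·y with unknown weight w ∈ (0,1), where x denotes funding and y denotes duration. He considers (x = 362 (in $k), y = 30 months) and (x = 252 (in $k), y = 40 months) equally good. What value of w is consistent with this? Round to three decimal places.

w = 0.083

Indifference: w·362 + (1−w)·30 = w·252 + (1−w)·40.
w·(362−252) = (1−w)·(40−30), i.e. w·110 = (1−w)·10.
Hence w = 10/(110+10) = 10/120 = 0.083.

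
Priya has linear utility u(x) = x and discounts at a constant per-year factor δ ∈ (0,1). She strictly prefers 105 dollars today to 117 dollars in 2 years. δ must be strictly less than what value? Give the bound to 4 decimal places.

The preference means 105 > δ^2·117.
Dividing by 117: δ^2 < 0.89744. Both sides are positive, so the square root keeps the direction.
δ < (105/117)^(1/2) ≈ 0.9473.

δ < 0.9473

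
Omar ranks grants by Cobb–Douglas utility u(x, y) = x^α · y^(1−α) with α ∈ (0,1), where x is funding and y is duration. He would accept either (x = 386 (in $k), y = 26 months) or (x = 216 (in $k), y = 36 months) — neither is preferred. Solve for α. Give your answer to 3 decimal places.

α ≈ 0.359

The Cobb–Douglas utilities coincide, so 386^α·26^(1−α) = 216^α·36^(1−α).
Rearrange to (386/216)^α = (36/26)^(1−α) and take logs: α·0.580559 = (1−α)·0.325422.
Thus α·(0.905981) = 0.325422, so α = 0.325422/0.905981 ≈ 0.359.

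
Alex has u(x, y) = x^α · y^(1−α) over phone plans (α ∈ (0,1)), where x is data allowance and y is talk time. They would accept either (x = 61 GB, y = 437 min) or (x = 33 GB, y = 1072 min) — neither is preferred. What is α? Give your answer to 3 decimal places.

α ≈ 0.594

Set the two utilities equal: 61^α·437^(1−α) = 33^α·1072^(1−α).
(61/33)^α = (1072/437)^(1−α); take logs: α·ln(61/33) = (1−α)·ln(1072/437), i.e. α·0.614366 = (1−α)·0.897348.
So α/(1−α) = (0.897348)/(0.614366) = 1.460608, and α = 1.460608/2.460608 ≈ 0.594.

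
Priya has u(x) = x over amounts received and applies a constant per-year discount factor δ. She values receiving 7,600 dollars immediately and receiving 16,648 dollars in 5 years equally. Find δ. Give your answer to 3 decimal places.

The payoff in 5 years is discounted by δ^5, so u(7600) = δ^5·u(16648) and δ^5 = u(7600)/u(16648).
With u(x) = x: δ^5 = 7600/16648 = 0.45651.
Taking the 5th root: δ = 0.45651^(1/5) ≈ 0.855.

δ ≈ 0.855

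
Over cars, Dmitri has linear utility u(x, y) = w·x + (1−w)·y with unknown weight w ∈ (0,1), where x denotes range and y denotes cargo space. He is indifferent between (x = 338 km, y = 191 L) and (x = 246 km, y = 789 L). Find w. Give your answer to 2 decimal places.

u(338,191) = u(246,789) means w·338 + (1−w)·191 = w·246 + (1−w)·789.
Collecting terms: w·92 = (1−w)·598.
Hence w = 598/(92+598) = 598/690 = 0.87.

w = 0.87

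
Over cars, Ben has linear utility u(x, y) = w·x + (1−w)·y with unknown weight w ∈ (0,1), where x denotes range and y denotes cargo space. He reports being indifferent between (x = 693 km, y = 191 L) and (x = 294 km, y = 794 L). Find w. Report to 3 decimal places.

u(693,191) = u(294,794) means w·693 + (1−w)·191 = w·294 + (1−w)·794.
Collecting terms: w·399 = (1−w)·603.
So w/(1−w) = 603/399 = 1.5113, giving w = 603/(399+603) = 0.602.

w = 0.602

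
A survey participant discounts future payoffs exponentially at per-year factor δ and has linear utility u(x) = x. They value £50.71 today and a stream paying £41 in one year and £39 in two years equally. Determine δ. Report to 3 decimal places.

δ ≈ 0.730

Equating present values: 50.71 = 41δ + 39δ².
Rearranged: 39δ² + 41δ − 50.71 = 0.
δ = (−41 + √(41² + 4·39·50.71)) / (2·39) = (−41 + √9591.76) / 78 ≈ 0.730.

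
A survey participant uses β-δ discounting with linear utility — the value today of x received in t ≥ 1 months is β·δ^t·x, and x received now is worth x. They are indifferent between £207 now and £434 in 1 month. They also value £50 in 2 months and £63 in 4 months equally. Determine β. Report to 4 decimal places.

Both payoffs in the second observation are in the future, so β drops out: δ^2·50 = δ^4·63 ⇒ δ^2 = 50/63 = 0.79365, so δ = 0.89087.
Now use the now-vs-future pair: 207 = β·δ·434 gives β = 207/(0.89087·434) ≈ 0.5354.

β ≈ 0.5354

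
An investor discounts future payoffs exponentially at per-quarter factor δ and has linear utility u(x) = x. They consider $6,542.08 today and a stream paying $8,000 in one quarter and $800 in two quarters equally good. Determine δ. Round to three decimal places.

δ ≈ 0.760

Equating present values: 6542.08 = 8000δ + 800δ².
Rearranged: 800δ² + 8000δ − 6542.08 = 0.
By the quadratic formula (taking the positive root), δ = (−8000 + √84934656.00) / 1600 ≈ 0.760.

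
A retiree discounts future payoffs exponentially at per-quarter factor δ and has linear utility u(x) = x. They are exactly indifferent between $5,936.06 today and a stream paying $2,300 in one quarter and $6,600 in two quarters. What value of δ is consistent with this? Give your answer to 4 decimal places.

Equating present values: 5936.06 = 2300δ + 6600δ².
That is, 6600δ² + 2300δ − 5936.06 = 0, a quadratic in δ.
The positive root is δ = [−2300 + √(2300² + 4·6600·5936.06)] / (2·6600) = (−2300 + 12728.000)/13200 ≈ 0.7900.

δ ≈ 0.7900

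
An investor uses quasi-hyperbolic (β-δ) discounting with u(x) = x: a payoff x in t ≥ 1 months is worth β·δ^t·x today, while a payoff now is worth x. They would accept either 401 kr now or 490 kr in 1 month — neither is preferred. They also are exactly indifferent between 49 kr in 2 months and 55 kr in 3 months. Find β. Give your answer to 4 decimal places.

Both payoffs in the second observation are in the future, so β drops out: δ^2·49 = δ^3·55 ⇒ δ = 49/55 = 0.89091.
Now use the now-vs-future pair: 401 = β·δ·490 gives β = 401/(0.89091·490) ≈ 0.9186.

β ≈ 0.9186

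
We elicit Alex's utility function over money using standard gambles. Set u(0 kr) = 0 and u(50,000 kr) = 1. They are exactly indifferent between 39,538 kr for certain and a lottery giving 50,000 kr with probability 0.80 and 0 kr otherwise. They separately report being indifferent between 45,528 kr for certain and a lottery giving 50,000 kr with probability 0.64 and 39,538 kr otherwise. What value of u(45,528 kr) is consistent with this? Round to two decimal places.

From the first indifference, u(39,538 kr) = 0.80·u(50,000 kr) + 0.20·u(0 kr) = 0.80·1 + 0.20·0 = 0.80.
The second indifference gives u(45,528 kr) = 0.64·u(50,000 kr) + 0.36·u(39,538 kr) = 0.64·1.00 + 0.36·0.80 = 0.9280.

0.93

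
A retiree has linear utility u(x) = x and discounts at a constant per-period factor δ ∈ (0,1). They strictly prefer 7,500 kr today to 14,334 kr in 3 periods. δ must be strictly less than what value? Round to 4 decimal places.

δ < 0.8058

The preference means 7500 > δ^3·14334.
So δ^3 < 7500/14334 = 0.52323; taking the cube root of both positive sides preserves the inequality.
δ < 0.52323^(1/3) = 0.8058.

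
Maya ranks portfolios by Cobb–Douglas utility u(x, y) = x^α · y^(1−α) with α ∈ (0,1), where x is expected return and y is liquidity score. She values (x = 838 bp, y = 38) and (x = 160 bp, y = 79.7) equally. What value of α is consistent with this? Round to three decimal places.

α ≈ 0.309

The Cobb–Douglas utilities coincide, so 838^α·38^(1−α) = 160^α·79.7^(1−α).
(838/160)^α = (79.7/38)^(1−α); take logs: α·ln(838/160) = (1−α)·ln(79.7/38), i.e. α·1.655844 = (1−α)·0.740683.
So α/(1−α) = (0.740683)/(1.655844) = 0.447314, and α = 0.447314/1.447314 ≈ 0.309.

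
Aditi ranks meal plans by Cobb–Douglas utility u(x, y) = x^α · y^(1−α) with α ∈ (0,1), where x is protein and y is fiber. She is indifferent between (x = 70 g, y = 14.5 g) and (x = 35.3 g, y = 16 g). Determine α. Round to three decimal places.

α ≈ 0.126

Set the two utilities equal: 70^α·14.5^(1−α) = 35.3^α·16^(1−α).
Rearrange to (70/35.3)^α = (16/14.5)^(1−α) and take logs: α·0.684612 = (1−α)·0.098440.
With A = 0.684612 and B = 0.098440: α·A = (1−α)·B, so α = B/(A+B) = 0.098440/0.783052 ≈ 0.126.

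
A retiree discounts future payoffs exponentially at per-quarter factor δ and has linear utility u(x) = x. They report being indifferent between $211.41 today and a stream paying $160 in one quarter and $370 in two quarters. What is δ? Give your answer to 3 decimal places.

Present value of the stream is 160·δ + 370·δ². Indifference gives 160δ + 370δ² = 211.41.
That is, 370δ² + 160δ − 211.41 = 0, a quadratic in δ.
δ = (−160 + √(160² + 4·370·211.41)) / (2·370) = (−160 + √338486.80) / 740 ≈ 0.570.

δ ≈ 0.570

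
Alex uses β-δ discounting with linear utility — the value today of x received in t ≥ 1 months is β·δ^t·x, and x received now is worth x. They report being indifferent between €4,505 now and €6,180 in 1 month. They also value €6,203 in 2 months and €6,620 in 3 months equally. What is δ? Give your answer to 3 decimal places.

From the later pair, β·δ^2·6203 = β·δ^3·6620; dividing through, δ = 6203/6620 = 0.93701.

δ ≈ 0.937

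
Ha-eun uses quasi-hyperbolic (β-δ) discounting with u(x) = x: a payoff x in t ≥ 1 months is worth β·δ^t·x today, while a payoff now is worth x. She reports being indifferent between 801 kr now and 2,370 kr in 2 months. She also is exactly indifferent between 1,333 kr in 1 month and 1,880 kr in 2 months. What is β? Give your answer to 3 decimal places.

β ≈ 0.672

From the later pair, β·δ^1·1333 = β·δ^2·1880; dividing through, δ = 1333/1880 = 0.70904.
The first indifference: 801 = β·δ^2·2370, so β = 801/(δ^2·2370) = 801/(0.50274·2370) ≈ 0.672.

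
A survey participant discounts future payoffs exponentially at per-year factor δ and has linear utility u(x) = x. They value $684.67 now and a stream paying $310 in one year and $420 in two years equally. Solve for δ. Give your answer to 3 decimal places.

Present value of the stream is 310·δ + 420·δ². Indifference gives 310δ + 420δ² = 684.67.
Rearranged: 420δ² + 310δ − 684.67 = 0.
δ = (−310 + √(310² + 4·420·684.67)) / (2·420) = (−310 + √1246345.60) / 840 ≈ 0.960.

δ ≈ 0.960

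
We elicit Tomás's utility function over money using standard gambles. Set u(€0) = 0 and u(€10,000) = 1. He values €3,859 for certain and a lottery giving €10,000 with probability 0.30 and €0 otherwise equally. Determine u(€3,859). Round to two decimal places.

The indifference gives u(€3,859) = 0.30·u(€10,000) + 0.70·u(€0) = 0.30·1 + 0.70·0 = 0.30.

0.30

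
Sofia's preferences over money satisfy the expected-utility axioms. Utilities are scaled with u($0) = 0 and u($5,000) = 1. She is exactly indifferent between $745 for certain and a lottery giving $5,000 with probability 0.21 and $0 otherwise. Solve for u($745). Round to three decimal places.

0.210

The indifference gives u($745) = 0.21·u($5,000) + 0.79·u($0) = 0.21·1 + 0.79·0 = 0.21.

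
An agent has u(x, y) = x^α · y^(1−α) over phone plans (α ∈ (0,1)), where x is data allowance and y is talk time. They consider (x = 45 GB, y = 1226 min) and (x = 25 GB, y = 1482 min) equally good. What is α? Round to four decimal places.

Indifference: 45^α · 1226^(1−α) = 25^α · 1482^(1−α).
Rearrange to (45/25)^α = (1482/1226)^(1−α) and take logs: α·0.5877867 = (1−α)·0.1896357.
So α/(1−α) = (0.1896357)/(0.5877867) = 0.3226267, and α = 0.3226267/1.3226267 ≈ 0.2439.

α ≈ 0.2439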